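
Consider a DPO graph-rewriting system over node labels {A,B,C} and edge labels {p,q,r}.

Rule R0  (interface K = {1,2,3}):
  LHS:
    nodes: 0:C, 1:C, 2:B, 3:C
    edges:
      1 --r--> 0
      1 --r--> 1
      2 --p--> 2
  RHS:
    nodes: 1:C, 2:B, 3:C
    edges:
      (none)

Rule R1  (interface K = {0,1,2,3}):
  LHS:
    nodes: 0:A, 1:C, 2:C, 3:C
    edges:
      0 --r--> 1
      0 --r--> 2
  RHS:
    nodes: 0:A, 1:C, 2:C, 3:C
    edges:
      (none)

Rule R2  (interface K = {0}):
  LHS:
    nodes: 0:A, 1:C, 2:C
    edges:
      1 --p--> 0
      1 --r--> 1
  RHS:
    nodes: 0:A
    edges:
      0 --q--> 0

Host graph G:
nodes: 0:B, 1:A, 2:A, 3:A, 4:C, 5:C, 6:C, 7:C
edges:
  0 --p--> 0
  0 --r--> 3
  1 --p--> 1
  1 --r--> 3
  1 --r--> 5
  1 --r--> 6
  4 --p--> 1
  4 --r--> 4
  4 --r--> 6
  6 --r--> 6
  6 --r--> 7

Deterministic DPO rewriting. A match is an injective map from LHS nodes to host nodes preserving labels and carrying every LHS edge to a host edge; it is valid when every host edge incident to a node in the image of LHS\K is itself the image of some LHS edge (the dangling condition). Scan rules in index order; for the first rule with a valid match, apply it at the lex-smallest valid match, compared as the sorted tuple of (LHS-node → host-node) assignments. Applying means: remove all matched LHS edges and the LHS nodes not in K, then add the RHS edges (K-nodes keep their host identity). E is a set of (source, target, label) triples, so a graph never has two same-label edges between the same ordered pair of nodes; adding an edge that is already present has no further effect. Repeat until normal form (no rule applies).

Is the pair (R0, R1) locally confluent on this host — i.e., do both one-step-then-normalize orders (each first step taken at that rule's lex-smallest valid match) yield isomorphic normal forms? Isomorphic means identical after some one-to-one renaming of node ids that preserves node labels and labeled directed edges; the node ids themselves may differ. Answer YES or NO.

Answer: YES

Derivation:
branch R0-first: apply at {0↦7, 1↦6, 2↦0, 3↦4} → |E|=8, then 1 more step(s) → NF |V|=7 |E|=6 V={0:B, 1:A, 2:A, 3:A, 4:C, 5:C, 6:C} E=0-r->3 1-p->1 1-r->3 4-p->1 4-r->4 4-r->6
branch R1-first: apply at {0↦1, 1↦5, 2↦6, 3↦4} → |E|=9, then 1 more step(s) → NF |V|=7 |E|=6 V={0:B, 1:A, 2:A, 3:A, 4:C, 5:C, 6:C} E=0-r->3 1-p->1 1-r->3 4-p->1 4-r->4 4-r->6
graphs isomorphic (equal up to label-preserving node renaming)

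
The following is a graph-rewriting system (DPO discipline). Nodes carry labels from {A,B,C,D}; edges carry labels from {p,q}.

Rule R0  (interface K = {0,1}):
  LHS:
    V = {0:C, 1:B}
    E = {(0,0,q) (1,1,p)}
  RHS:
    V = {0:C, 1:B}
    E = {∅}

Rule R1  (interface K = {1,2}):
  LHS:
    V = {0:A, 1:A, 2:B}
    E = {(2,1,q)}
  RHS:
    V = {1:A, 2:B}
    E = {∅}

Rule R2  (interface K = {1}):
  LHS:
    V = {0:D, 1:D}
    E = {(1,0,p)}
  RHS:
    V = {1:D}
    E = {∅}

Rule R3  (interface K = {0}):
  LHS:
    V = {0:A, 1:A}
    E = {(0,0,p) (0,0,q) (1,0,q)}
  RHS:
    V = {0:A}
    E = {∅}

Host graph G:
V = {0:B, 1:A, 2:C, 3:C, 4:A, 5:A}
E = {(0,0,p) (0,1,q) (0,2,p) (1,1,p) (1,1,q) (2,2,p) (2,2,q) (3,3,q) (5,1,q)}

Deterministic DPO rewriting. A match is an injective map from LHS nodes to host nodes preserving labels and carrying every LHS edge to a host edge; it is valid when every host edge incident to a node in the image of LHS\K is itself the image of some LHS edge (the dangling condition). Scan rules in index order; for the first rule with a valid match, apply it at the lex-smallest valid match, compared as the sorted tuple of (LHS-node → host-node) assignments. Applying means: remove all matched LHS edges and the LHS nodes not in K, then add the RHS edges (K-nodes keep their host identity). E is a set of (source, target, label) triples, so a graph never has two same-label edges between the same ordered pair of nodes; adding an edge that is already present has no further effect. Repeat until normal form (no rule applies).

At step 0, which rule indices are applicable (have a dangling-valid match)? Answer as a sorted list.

R0: 2 valid matches — {0↦2, 1↦0}, {0↦3, 1↦0}
R1: 1 valid match — {0↦4, 1↦1, 2↦0}
R2: no valid match — LHS pattern not found
R3: 1 valid match — {0↦1, 1↦5}

Answer: [R0,R1,R3]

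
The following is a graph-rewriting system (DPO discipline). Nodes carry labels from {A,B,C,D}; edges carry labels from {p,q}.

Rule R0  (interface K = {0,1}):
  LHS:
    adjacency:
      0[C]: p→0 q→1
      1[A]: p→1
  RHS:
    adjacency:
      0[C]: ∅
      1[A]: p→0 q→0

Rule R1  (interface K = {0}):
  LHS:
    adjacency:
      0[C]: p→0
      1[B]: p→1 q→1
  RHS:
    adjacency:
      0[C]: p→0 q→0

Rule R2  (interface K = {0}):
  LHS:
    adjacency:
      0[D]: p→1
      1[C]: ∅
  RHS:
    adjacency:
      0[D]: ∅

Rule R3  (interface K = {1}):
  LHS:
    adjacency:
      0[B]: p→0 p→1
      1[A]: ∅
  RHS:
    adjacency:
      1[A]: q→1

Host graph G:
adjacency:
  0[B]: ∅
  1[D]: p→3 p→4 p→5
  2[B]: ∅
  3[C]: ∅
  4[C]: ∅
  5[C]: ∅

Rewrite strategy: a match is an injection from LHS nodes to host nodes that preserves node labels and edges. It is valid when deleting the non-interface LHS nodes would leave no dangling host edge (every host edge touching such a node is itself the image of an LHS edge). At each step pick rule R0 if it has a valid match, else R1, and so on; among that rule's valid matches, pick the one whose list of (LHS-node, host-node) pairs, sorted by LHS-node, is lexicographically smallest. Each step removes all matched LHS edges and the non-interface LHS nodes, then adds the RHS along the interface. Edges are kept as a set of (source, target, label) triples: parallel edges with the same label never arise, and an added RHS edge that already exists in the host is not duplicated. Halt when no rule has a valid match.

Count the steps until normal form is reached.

start.  V:6 E:3  edges: 1-p->3 1-p->4 1-p->5
1. fire R2 via {0↦1, 1↦3}  →  V:5 E:2  edges: 1-p->4 1-p->5
2. fire R2 via {0↦1, 1↦4}  →  V:4 E:1  edges: 1-p->5
3. fire R2 via {0↦1, 1↦5}  →  V:3 E:0  edges: ∅
halt: no rule applies after step 3

Answer: 3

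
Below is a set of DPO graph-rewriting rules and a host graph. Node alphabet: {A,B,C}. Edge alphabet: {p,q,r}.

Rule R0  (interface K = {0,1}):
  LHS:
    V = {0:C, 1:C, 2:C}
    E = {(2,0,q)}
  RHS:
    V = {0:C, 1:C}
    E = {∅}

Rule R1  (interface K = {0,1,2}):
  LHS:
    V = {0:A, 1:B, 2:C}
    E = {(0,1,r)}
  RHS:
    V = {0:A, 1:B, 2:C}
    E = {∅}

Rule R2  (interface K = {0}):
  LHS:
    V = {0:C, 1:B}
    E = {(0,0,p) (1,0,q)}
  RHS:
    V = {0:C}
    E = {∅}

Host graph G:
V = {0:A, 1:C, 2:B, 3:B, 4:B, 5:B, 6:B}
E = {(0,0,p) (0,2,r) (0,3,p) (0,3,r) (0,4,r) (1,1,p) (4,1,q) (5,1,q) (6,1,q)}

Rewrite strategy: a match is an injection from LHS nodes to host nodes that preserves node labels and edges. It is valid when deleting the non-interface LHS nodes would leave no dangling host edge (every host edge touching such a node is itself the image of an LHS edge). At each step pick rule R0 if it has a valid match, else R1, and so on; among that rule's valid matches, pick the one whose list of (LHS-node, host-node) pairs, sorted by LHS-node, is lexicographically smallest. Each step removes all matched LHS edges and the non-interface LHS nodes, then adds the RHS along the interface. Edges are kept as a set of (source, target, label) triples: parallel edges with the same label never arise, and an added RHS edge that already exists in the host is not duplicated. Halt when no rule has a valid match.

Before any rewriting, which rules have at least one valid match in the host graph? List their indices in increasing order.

R0: no valid match — LHS pattern not found
R1: 3 valid matches — {0↦0, 1↦2, 2↦1}, {0↦0, 1↦3, 2↦1}, {0↦0, 1↦4, 2↦1}
R2: 2 valid matches — {0↦1, 1↦5}, {0↦1, 1↦6}

Answer: [R1,R2]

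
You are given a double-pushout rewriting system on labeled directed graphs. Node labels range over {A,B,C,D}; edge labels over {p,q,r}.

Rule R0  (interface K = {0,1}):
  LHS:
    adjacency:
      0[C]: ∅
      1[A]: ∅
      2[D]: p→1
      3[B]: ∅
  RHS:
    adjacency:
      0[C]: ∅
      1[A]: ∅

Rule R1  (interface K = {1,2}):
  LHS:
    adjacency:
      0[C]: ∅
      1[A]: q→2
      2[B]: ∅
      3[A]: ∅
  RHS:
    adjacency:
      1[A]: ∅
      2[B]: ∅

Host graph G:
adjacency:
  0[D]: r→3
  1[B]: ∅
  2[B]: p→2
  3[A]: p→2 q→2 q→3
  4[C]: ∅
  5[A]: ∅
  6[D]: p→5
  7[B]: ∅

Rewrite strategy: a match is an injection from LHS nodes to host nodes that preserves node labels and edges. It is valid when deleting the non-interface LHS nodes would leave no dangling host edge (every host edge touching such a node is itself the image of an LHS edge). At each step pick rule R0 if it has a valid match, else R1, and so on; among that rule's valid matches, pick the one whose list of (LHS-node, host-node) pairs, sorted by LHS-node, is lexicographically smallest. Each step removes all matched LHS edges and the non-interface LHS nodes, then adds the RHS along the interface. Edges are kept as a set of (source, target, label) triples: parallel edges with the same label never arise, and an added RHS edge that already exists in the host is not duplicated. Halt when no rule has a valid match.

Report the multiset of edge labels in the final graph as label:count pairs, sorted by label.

Answer: p:2 q:1 r:1

Steps:
initial: |V|=8 |E|=6  E = 0-r->3 2-p->2 3-p->2 3-q->2 3-q->3 6-p->5
step 1: apply R0 at {0↦4, 1↦5, 2↦6, 3↦1}  → |V|=6 |E|=5  E = 0-r->3 2-p->2 3-p->2 3-q->2 3-q->3
step 2: apply R1 at {0↦4, 1↦3, 2↦2, 3↦5}  → |V|=4 |E|=4  E = 0-r->3 2-p->2 3-p->2 3-q->3
normal form: no rule applies after step 2
NF edges: [(0, 3, 'r'), (2, 2, 'p'), (3, 2, 'p'), (3, 3, 'q')]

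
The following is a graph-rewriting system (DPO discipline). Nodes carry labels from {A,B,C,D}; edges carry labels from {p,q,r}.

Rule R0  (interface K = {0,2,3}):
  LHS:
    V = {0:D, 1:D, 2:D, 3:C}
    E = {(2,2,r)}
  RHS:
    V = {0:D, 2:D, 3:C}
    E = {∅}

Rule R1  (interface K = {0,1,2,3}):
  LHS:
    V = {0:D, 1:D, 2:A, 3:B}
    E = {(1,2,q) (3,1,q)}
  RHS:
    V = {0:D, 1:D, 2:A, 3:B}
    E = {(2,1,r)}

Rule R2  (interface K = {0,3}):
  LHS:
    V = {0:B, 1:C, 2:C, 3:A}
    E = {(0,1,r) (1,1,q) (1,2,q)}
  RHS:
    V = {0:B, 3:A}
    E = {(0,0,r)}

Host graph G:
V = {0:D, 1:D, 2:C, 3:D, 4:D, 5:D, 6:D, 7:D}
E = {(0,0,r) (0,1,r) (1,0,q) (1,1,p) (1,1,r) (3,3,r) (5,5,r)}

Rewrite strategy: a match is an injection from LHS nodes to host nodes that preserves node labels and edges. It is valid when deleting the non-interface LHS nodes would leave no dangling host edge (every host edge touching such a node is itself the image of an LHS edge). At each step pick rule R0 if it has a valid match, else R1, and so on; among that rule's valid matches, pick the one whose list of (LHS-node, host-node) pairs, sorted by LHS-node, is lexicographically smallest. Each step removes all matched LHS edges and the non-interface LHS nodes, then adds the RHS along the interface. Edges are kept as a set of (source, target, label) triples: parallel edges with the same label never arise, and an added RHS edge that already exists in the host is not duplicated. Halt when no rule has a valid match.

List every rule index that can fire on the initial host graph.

R0: 60 valid matches — {0↦0, 1↦4, 2↦1, 3↦2}, {0↦0, 1↦4, 2↦3, 3↦2}, {0↦0, 1↦4, 2↦5, 3↦2} (+57 more)
R1: no valid match — LHS pattern not found
R2: no valid match — LHS pattern not found

Answer: [R0]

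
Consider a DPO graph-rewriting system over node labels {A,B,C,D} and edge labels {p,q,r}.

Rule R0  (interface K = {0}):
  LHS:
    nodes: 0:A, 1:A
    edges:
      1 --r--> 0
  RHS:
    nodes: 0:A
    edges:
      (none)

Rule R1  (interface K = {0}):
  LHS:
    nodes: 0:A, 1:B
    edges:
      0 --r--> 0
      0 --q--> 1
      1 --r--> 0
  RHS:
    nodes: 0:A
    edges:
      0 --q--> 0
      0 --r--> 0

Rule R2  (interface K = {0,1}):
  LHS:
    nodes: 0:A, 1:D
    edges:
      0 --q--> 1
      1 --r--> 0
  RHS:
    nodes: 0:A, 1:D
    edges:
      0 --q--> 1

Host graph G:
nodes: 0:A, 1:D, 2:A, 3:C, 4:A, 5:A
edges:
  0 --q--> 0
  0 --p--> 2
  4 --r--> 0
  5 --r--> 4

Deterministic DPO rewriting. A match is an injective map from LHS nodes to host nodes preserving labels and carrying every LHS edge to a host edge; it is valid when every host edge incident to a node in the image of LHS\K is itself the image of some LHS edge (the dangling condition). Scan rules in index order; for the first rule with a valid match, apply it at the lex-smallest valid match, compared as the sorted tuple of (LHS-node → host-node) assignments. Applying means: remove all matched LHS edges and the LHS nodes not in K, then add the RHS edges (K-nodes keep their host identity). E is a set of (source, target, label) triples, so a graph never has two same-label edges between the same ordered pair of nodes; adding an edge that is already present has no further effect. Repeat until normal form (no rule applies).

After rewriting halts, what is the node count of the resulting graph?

[0] host  ⇒  6 nodes, 4 edges  {0-q->0 0-p->2 4-r->0 5-r->4}
[1] R0 @ {0↦4, 1↦5}  ⇒  5 nodes, 3 edges  {0-q->0 0-p->2 4-r->0}
[2] R0 @ {0↦0, 1↦4}  ⇒  4 nodes, 2 edges  {0-q->0 0-p->2}
normal form: no rule applies after step 2
NF nodes: {0:A, 1:D, 2:A, 3:C}

Answer: 4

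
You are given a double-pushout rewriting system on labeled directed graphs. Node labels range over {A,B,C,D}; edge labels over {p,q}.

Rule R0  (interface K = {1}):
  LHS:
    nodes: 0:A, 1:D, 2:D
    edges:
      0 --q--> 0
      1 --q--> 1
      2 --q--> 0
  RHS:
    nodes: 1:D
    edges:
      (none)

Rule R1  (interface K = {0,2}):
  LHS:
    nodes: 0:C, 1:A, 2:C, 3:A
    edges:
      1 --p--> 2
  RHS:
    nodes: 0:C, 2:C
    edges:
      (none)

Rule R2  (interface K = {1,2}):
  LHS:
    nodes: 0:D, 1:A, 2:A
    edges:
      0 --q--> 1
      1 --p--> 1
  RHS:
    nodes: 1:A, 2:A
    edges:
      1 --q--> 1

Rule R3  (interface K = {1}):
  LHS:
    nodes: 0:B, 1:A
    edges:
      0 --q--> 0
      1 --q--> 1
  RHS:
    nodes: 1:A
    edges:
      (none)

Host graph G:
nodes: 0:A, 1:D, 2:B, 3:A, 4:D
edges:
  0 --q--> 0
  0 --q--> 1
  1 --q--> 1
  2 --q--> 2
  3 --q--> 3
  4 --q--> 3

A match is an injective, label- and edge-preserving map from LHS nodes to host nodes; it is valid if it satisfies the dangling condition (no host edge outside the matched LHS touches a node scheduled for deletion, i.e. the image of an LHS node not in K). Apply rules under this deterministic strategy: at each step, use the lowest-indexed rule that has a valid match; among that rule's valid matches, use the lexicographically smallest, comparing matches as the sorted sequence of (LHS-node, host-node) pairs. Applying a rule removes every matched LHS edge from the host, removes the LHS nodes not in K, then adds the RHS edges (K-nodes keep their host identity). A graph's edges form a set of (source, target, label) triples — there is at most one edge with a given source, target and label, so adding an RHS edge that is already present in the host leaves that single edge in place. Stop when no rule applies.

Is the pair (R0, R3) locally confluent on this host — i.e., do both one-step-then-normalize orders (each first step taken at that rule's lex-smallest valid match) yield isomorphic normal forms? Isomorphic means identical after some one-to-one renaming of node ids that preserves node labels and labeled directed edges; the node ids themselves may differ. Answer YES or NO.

branch R0-first: apply at {0↦3, 1↦1, 2↦4} → |E|=3, then 1 more step(s) → NF |V|=2 |E|=1 V={0:A, 1:D} E=0-q->1
branch R3-first: apply at {0↦2, 1↦0} → |E|=4, then 1 more step(s) → NF |V|=2 |E|=1 V={0:A, 1:D} E=0-q->1
graphs isomorphic (equal up to label-preserving node renaming)

Answer: YES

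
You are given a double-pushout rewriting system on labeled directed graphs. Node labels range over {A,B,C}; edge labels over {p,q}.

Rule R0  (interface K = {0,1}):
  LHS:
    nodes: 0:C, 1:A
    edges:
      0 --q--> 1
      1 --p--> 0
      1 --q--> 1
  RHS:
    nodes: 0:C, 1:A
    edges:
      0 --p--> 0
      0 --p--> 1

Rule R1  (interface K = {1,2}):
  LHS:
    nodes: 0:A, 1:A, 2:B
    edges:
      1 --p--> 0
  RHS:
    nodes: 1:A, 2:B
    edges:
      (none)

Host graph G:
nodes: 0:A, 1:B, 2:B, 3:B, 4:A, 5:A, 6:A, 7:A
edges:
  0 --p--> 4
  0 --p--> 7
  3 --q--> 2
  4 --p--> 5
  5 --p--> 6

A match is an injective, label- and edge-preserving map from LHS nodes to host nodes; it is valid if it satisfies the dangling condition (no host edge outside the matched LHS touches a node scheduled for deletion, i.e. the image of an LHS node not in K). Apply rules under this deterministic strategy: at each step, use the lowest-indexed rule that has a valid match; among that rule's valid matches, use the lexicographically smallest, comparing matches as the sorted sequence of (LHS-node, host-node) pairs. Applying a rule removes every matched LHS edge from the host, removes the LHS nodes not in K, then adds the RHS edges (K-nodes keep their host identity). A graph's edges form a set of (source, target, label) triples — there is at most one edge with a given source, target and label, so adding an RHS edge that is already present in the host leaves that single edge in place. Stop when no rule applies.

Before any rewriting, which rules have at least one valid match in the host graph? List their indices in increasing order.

Answer: [R1]

Steps:
R0: no valid match — LHS pattern not found
R1: 6 valid matches — {0↦6, 1↦5, 2↦1}, {0↦6, 1↦5, 2↦2}, {0↦6, 1↦5, 2↦3} (+3 more)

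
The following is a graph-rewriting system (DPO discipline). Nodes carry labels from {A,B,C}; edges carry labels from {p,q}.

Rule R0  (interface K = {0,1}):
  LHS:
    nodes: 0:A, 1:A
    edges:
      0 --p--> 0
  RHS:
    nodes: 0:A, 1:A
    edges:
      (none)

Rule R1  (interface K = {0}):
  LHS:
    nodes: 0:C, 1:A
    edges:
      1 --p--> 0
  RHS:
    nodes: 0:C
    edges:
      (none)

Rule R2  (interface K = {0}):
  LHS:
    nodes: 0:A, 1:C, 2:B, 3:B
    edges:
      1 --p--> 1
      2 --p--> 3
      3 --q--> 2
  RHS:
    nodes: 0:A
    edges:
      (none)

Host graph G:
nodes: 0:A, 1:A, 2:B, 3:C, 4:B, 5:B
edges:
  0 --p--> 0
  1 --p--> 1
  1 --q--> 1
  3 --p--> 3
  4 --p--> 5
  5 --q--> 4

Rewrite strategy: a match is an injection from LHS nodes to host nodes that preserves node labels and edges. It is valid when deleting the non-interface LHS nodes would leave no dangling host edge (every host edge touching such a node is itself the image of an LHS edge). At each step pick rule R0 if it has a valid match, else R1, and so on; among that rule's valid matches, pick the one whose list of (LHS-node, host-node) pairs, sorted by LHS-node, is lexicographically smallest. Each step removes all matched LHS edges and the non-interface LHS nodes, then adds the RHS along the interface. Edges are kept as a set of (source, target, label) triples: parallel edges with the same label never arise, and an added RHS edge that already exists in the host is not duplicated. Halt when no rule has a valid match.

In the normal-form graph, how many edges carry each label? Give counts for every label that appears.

initial: |V|=6 |E|=6  E = 0-p->0 1-p->1 1-q->1 3-p->3 4-p->5 5-q->4
step 1: apply R0 at {0↦0, 1↦1}  → |V|=6 |E|=5  E = 1-p->1 1-q->1 3-p->3 4-p->5 5-q->4
step 2: apply R0 at {0↦1, 1↦0}  → |V|=6 |E|=4  E = 1-q->1 3-p->3 4-p->5 5-q->4
step 3: apply R2 at {0↦0, 1↦3, 2↦4, 3↦5}  → |V|=3 |E|=1  E = 1-q->1
final graph: no rule applies after step 3
NF edges: [(1, 1, 'q')]

Answer: q:1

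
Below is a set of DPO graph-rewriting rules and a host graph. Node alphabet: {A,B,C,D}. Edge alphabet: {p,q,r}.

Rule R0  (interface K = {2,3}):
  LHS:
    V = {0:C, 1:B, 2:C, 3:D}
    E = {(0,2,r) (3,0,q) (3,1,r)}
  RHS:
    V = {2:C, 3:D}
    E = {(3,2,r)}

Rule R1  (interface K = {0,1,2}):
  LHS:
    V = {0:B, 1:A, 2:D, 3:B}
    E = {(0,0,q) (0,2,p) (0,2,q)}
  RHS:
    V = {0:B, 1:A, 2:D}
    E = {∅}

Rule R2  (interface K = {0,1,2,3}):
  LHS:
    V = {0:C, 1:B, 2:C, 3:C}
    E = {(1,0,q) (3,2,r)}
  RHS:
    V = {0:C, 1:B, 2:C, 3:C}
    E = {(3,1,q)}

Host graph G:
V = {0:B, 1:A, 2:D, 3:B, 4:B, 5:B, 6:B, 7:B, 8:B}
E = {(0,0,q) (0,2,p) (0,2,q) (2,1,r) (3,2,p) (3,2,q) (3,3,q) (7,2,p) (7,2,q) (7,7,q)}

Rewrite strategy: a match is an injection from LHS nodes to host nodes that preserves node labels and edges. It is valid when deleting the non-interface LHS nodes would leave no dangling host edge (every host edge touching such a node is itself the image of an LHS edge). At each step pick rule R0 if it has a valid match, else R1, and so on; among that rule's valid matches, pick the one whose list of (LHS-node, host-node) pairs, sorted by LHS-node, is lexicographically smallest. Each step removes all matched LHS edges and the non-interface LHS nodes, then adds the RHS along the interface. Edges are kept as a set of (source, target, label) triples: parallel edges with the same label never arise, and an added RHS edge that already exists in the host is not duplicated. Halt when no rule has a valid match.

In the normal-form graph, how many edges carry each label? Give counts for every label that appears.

start.  V:9 E:10  edges: 0-q->0 0-p->2 0-q->2 2-r->1 3-p->2 3-q->2 3-q->3 7-p->2 7-q->2 7-q->7
1. fire R1 via {0↦0, 1↦1, 2↦2, 3↦4}  →  V:8 E:7  edges: 2-r->1 3-p->2 3-q->2 3-q->3 7-p->2 7-q->2 7-q->7
2. fire R1 via {0↦3, 1↦1, 2↦2, 3↦0}  →  V:7 E:4  edges: 2-r->1 7-p->2 7-q->2 7-q->7
3. fire R1 via {0↦7, 1↦1, 2↦2, 3↦3}  →  V:6 E:1  edges: 2-r->1
normal form: no rule applies after step 3
NF edges: [(2, 1, 'r')]

Answer: r:1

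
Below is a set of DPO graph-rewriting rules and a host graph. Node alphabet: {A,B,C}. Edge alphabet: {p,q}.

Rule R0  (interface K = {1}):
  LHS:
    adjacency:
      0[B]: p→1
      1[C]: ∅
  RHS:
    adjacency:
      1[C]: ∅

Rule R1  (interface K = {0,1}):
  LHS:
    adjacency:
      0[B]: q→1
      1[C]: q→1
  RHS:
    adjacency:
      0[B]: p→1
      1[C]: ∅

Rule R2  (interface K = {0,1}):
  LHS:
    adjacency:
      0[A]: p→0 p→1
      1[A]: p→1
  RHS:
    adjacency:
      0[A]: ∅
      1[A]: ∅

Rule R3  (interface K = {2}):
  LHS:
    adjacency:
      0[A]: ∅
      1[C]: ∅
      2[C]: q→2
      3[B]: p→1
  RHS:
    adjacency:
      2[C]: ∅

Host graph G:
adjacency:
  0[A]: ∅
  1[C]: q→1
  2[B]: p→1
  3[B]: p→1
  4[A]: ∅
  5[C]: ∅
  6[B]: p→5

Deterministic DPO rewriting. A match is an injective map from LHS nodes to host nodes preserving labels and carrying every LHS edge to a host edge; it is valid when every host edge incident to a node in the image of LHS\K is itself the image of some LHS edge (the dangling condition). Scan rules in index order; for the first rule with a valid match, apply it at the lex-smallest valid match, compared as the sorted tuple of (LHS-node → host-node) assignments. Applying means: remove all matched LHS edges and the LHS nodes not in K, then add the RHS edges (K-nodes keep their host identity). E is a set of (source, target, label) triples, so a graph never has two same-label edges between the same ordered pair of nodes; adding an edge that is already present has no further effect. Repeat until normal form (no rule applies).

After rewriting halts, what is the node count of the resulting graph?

start.  V:7 E:4  edges: 1-q->1 2-p->1 3-p->1 6-p->5
1. fire R0 via {0↦2, 1↦1}  →  V:6 E:3  edges: 1-q->1 3-p->1 6-p->5
2. fire R0 via {0↦3, 1↦1}  →  V:5 E:2  edges: 1-q->1 6-p->5
3. fire R0 via {0↦6, 1↦5}  →  V:4 E:1  edges: 1-q->1
halt: no rule applies after step 3
NF nodes: {0:A, 1:C, 4:A, 5:C}

Answer: 4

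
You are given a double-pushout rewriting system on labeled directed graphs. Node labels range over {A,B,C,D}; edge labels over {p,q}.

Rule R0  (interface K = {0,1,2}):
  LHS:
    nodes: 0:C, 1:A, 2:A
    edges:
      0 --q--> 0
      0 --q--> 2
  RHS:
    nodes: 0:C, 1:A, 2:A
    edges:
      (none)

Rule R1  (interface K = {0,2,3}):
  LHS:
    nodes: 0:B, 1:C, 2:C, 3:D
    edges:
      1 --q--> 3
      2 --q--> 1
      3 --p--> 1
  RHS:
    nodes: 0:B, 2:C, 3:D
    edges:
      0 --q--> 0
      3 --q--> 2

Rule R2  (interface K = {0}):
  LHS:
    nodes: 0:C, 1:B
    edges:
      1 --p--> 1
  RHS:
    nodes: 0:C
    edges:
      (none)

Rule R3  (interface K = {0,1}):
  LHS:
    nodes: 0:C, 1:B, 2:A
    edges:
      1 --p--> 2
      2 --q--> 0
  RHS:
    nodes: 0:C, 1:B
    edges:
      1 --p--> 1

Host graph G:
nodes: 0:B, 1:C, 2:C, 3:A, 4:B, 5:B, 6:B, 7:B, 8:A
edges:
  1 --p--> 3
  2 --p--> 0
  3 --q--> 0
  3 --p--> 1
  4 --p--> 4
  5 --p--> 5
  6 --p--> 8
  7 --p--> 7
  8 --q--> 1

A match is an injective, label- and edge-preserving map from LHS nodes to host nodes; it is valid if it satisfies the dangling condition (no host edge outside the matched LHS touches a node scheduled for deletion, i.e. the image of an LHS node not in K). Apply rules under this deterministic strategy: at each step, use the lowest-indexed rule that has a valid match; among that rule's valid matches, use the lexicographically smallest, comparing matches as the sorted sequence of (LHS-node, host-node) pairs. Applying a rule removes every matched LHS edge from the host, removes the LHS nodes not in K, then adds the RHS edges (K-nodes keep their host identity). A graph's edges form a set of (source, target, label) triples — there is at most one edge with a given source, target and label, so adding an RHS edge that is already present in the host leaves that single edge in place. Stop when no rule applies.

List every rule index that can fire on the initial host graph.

Answer: [R2,R3]

Rewrite trace:
R0: no valid match — LHS pattern not found
R1: no valid match — LHS pattern not found
R2: 6 valid matches — {0↦1, 1↦4}, {0↦1, 1↦5}, {0↦1, 1↦7} (+3 more)
R3: 1 valid match — {0↦1, 1↦6, 2↦8}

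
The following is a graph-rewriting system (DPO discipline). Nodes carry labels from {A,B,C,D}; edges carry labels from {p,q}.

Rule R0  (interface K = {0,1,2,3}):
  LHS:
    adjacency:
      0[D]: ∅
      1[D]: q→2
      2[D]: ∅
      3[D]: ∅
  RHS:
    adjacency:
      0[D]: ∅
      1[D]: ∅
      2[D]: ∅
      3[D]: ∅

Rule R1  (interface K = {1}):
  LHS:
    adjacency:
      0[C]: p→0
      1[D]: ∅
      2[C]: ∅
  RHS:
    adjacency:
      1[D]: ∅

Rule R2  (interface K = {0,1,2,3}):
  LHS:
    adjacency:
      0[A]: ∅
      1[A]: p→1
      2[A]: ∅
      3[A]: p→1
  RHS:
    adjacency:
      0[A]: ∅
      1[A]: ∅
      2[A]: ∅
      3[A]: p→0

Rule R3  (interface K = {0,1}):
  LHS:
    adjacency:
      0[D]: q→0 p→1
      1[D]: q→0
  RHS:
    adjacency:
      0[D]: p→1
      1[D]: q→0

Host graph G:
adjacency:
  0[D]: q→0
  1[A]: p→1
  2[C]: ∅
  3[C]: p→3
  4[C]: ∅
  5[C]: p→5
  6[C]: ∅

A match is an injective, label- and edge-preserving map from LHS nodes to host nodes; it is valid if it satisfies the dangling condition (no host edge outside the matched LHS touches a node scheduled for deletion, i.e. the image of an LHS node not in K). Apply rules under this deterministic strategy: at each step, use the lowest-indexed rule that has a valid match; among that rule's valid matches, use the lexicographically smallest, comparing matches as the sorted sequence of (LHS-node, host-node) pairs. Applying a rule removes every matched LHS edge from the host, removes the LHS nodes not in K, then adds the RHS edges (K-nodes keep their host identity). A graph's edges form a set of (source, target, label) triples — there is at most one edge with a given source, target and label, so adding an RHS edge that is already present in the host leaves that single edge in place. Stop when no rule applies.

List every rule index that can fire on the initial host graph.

Answer: [R1]

Derivation:
R0: no valid match — LHS pattern not found
R1: 6 valid matches — {0↦3, 1↦0, 2↦2}, {0↦3, 1↦0, 2↦4}, {0↦3, 1↦0, 2↦6} (+3 more)
R2: no valid match — LHS pattern not found
R3: no valid match — LHS pattern not found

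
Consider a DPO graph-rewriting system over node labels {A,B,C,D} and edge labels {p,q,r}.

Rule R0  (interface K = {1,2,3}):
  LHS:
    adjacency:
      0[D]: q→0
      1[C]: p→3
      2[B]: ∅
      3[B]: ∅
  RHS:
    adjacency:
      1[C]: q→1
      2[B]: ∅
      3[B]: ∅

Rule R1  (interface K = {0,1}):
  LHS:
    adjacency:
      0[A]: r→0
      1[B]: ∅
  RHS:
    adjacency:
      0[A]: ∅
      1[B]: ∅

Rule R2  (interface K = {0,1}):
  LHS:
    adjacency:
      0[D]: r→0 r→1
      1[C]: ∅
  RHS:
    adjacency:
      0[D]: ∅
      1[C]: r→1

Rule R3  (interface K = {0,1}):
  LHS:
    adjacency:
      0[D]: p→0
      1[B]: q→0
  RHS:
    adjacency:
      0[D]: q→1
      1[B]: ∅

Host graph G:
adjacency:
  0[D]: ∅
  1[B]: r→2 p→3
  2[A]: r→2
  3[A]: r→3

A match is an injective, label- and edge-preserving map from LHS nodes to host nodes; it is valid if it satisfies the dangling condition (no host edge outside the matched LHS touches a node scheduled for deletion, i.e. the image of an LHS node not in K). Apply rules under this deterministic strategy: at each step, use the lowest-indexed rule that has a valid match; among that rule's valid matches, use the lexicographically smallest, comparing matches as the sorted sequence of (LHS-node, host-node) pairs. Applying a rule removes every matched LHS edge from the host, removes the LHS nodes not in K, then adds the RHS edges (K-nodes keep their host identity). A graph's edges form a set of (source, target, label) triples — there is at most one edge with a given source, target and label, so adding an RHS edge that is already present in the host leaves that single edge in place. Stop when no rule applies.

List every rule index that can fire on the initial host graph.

R0: no valid match — LHS pattern not found
R1: 2 valid matches — {0↦2, 1↦1}, {0↦3, 1↦1}
R2: no valid match — LHS pattern not found
R3: no valid match — LHS pattern not found

Answer: [R1]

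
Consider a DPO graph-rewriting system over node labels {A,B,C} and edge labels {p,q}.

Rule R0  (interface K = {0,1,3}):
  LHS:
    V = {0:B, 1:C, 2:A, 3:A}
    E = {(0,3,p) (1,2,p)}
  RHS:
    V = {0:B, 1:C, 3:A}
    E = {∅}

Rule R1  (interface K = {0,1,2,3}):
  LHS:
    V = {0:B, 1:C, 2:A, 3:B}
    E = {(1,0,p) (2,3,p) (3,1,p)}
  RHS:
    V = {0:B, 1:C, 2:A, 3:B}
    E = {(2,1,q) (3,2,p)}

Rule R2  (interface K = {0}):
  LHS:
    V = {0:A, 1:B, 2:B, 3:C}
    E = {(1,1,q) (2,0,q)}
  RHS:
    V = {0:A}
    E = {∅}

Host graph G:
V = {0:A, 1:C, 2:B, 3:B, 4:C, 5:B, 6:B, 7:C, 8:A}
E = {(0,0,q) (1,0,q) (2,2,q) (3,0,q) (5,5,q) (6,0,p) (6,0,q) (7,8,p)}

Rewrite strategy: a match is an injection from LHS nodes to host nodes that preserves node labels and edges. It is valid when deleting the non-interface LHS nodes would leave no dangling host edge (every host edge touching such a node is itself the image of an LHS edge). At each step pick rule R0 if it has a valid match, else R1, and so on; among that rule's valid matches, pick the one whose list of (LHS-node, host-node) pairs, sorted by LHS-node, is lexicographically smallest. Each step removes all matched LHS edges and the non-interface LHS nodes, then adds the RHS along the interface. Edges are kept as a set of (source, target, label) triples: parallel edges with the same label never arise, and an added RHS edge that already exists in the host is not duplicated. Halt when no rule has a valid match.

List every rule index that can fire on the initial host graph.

Answer: [R0,R2]

Steps:
R0: 1 valid match — {0↦6, 1↦7, 2↦8, 3↦0}
R1: no valid match — LHS pattern not found
R2: 2 valid matches — {0↦0, 1↦2, 2↦3, 3↦4}, {0↦0, 1↦5, 2↦3, 3↦4}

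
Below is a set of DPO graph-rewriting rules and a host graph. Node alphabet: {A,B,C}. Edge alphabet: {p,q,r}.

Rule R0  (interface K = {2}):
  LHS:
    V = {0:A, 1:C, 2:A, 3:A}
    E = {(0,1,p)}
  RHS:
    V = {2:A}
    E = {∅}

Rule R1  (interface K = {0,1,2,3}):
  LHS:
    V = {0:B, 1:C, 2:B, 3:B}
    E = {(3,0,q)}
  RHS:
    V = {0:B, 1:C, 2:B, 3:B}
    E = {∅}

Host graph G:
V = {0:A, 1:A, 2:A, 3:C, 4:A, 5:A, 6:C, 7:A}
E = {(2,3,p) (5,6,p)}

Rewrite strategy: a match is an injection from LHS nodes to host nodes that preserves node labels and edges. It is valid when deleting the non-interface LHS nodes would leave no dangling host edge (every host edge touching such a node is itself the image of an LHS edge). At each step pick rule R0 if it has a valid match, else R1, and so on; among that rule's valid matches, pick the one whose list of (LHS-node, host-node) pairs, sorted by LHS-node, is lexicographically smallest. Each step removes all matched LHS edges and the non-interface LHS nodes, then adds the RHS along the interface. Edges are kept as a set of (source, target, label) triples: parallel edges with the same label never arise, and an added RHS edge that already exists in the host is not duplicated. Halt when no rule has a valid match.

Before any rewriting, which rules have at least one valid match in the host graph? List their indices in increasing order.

Answer: [R0]

Steps:
R0: 32 valid matches — {0↦2, 1↦3, 2↦0, 3↦1}, {0↦2, 1↦3, 2↦0, 3↦4}, {0↦2, 1↦3, 2↦0, 3↦7} (+29 more)
R1: no valid match — LHS pattern not found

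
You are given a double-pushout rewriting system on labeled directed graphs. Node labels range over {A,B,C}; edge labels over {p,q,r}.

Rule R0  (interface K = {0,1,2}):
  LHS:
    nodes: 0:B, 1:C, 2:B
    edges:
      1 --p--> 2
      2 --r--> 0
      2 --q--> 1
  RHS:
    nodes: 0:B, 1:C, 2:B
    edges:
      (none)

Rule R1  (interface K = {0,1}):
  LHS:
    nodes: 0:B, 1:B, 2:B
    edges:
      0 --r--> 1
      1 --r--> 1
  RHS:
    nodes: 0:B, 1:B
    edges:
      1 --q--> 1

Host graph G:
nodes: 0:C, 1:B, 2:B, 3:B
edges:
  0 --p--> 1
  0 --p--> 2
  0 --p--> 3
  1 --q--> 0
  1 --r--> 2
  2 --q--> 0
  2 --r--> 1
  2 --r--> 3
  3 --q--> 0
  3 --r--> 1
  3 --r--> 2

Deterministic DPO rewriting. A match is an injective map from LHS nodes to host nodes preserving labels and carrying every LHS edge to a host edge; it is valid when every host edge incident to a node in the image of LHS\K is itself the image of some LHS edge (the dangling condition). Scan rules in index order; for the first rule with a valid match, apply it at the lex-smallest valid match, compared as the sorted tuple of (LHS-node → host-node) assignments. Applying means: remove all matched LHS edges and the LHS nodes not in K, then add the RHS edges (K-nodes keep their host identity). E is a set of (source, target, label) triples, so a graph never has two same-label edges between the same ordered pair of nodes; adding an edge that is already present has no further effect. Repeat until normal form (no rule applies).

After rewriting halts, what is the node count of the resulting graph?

initial: |V|=4 |E|=11  E = 0-p->1 0-p->2 0-p->3 1-q->0 1-r->2 2-q->0 2-r->1 2-r->3 3-q->0 3-r->1 3-r->2
step 1: apply R0 at {0↦1, 1↦0, 2↦2}  → |V|=4 |E|=8  E = 0-p->1 0-p->3 1-q->0 1-r->2 2-r->3 3-q->0 3-r->1 3-r->2
step 2: apply R0 at {0↦1, 1↦0, 2↦3}  → |V|=4 |E|=5  E = 0-p->1 1-q->0 1-r->2 2-r->3 3-r->2
step 3: apply R0 at {0↦2, 1↦0, 2↦1}  → |V|=4 |E|=2  E = 2-r->3 3-r->2
normal form: no rule applies after step 3
NF nodes: {0:C, 1:B, 2:B, 3:B}

Answer: 4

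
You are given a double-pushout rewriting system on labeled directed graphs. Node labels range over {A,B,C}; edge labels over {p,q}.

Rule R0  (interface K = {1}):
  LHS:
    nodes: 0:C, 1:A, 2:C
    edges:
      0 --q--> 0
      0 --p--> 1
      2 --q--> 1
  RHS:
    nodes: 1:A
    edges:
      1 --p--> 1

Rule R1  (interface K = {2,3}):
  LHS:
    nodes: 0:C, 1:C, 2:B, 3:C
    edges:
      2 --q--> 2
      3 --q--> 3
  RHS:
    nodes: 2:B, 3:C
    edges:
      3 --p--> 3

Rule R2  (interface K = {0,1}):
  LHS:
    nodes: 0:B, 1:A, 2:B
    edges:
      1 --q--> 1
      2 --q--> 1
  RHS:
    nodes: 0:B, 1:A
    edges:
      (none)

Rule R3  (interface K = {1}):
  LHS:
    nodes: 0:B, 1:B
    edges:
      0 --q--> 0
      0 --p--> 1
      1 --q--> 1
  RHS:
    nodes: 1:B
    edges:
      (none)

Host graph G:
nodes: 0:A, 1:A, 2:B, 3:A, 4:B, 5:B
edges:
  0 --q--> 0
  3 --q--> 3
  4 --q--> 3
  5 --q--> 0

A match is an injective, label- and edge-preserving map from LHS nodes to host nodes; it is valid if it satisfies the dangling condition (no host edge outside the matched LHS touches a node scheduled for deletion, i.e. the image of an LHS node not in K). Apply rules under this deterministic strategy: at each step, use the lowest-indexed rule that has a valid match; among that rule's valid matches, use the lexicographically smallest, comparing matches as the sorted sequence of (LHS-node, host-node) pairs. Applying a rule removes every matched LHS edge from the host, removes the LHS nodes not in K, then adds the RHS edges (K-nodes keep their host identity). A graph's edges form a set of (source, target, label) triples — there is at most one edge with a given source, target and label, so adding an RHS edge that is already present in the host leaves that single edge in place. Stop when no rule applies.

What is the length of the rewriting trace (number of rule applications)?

start.  V:6 E:4  edges: 0-q->0 3-q->3 4-q->3 5-q->0
1. fire R2 via {0↦2, 1↦0, 2↦5}  →  V:5 E:2  edges: 3-q->3 4-q->3
2. fire R2 via {0↦2, 1↦3, 2↦4}  →  V:4 E:0  edges: ∅
final graph: no rule applies after step 2

Answer: 2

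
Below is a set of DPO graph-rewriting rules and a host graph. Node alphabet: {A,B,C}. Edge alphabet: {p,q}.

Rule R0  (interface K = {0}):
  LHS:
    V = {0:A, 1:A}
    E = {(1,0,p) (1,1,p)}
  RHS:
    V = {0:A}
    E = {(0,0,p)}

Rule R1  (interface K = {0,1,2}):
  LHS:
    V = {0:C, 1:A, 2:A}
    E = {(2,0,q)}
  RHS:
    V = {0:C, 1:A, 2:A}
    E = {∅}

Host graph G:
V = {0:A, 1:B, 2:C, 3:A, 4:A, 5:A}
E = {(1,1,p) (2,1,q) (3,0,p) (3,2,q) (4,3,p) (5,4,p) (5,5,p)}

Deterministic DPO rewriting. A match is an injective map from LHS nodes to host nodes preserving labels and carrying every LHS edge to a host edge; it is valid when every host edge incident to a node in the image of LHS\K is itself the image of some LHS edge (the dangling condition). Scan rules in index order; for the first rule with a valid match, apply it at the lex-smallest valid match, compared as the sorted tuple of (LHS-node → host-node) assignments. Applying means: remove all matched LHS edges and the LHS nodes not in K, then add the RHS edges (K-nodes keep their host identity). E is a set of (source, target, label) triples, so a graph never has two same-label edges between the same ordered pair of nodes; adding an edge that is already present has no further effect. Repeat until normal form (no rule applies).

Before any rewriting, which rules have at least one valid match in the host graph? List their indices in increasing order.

Answer: [R0,R1]

Steps:
R0: 1 valid match — {0↦4, 1↦5}
R1: 3 valid matches — {0↦2, 1↦0, 2↦3}, {0↦2, 1↦4, 2↦3}, {0↦2, 1↦5, 2↦3}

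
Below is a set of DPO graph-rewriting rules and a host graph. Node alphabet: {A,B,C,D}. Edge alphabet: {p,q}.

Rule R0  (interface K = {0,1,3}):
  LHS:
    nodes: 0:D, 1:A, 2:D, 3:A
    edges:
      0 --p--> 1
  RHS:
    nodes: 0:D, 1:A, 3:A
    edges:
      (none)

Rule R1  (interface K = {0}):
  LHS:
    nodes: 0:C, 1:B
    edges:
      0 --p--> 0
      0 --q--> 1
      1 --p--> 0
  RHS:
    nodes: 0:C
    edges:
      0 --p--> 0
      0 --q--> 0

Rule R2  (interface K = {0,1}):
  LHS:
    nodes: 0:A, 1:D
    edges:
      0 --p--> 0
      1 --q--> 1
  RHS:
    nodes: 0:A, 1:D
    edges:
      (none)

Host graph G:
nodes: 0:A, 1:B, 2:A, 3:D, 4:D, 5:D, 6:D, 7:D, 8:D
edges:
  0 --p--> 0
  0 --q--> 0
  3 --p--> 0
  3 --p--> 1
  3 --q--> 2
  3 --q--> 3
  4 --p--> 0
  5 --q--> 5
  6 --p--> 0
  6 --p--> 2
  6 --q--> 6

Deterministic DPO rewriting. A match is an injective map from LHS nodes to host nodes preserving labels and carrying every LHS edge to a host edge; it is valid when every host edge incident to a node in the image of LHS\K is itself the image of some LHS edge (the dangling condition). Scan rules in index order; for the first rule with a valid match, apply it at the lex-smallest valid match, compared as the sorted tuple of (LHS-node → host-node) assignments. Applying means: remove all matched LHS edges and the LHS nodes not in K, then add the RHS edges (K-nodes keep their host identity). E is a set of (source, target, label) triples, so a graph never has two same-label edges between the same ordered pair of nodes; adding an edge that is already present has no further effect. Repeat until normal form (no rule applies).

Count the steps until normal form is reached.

Answer: 4

Derivation:
start.  V:9 E:11  edges: 0-p->0 0-q->0 3-p->0 3-p->1 3-q->2 3-q->3 4-p->0 5-q->5 6-p->0 6-p->2 6-q->6
1. fire R0 via {0↦3, 1↦0, 2↦7, 3↦2}  →  V:8 E:10  edges: 0-p->0 0-q->0 3-p->1 3-q->2 3-q->3 4-p->0 5-q->5 6-p->0 6-p->2 6-q->6
2. fire R0 via {0↦4, 1↦0, 2↦8, 3↦2}  →  V:7 E:9  edges: 0-p->0 0-q->0 3-p->1 3-q->2 3-q->3 5-q->5 6-p->0 6-p->2 6-q->6
3. fire R0 via {0↦6, 1↦0, 2↦4, 3↦2}  →  V:6 E:8  edges: 0-p->0 0-q->0 3-p->1 3-q->2 3-q->3 5-q->5 6-p->2 6-q->6
4. fire R2 via {0↦0, 1↦3}  →  V:6 E:6  edges: 0-q->0 3-p->1 3-q->2 5-q->5 6-p->2 6-q->6
halt: no rule applies after step 4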